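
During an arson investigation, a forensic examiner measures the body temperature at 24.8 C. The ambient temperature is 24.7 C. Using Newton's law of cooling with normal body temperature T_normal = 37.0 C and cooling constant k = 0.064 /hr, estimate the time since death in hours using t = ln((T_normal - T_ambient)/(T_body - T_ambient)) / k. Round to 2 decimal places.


Using Newton's law of cooling:
t = ln((T_normal - T_ambient) / (T_body - T_ambient)) / k
T_normal - T_ambient = 12.3
T_body - T_ambient = 0.1
Ratio = 123
ln(ratio) = 4.812184
t = 4.812184 / 0.064 = 75.19 hours

75.19


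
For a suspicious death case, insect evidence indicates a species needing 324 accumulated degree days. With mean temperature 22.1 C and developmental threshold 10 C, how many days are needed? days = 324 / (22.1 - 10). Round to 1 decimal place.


Insect development time:
Effective temperature = avg_temp - T_base = 22.1 - 10 = 12.1 C
Days = ADD / effective_temp = 324 / 12.1 = 26.8 days

26.8


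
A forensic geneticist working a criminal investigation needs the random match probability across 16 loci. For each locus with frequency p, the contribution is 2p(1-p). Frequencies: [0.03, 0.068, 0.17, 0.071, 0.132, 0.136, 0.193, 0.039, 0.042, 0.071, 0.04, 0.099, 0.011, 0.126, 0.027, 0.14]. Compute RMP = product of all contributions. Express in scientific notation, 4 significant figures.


Computing RMP for 16 loci:
Locus 1: 2 * 0.03 * 0.97 = 0.0582
Locus 2: 2 * 0.068 * 0.932 = 0.126752
Locus 3: 2 * 0.17 * 0.83 = 0.2822
Locus 4: 2 * 0.071 * 0.929 = 0.131918
Locus 5: 2 * 0.132 * 0.868 = 0.229152
Locus 6: 2 * 0.136 * 0.864 = 0.235008
Locus 7: 2 * 0.193 * 0.807 = 0.311502
Locus 8: 2 * 0.039 * 0.961 = 0.074958
Locus 9: 2 * 0.042 * 0.958 = 0.080472
Locus 10: 2 * 0.071 * 0.929 = 0.131918
Locus 11: 2 * 0.04 * 0.96 = 0.0768
Locus 12: 2 * 0.099 * 0.901 = 0.178398
Locus 13: 2 * 0.011 * 0.989 = 0.021758
Locus 14: 2 * 0.126 * 0.874 = 0.220248
Locus 15: 2 * 0.027 * 0.973 = 0.052542
Locus 16: 2 * 0.14 * 0.86 = 0.2408
RMP = 3.045e-15

3.045e-15


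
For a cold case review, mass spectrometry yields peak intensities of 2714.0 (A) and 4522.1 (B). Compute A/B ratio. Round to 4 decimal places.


Spectral peak ratio:
Peak A = 2714.0 counts
Peak B = 4522.1 counts
Ratio = 2714.0 / 4522.1 = 0.6002

0.6002


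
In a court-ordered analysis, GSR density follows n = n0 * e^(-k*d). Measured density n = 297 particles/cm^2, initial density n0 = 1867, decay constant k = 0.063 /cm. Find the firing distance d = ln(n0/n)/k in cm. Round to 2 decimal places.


GSR distance calculation:
n0/n = 1867 / 297 = 6.286195
ln(n0/n) = 1.838356
d = 1.838356 / 0.063 = 29.18 cm

29.18


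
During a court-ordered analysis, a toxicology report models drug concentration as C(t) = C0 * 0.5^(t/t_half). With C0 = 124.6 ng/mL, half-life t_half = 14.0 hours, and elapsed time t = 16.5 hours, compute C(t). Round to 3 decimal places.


Drug concentration decay:
Number of half-lives = t / t_half = 16.5 / 14.0 = 1.178571
Decay factor = 0.5^1.178571 = 0.44178888
C(t) = 124.6 * 0.44178888 = 55.047 ng/mL

55.047


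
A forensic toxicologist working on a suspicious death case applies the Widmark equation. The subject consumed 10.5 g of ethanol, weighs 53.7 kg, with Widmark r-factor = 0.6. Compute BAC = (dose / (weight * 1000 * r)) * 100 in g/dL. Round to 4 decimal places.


Applying the Widmark formula:
BAC = (dose_g / (body_wt * 1000 * r)) * 100
Denominator = 53.7 * 1000 * 0.6 = 32220
BAC = (10.5 / 32220) * 100
BAC = 0.0326 g/dL

0.0326


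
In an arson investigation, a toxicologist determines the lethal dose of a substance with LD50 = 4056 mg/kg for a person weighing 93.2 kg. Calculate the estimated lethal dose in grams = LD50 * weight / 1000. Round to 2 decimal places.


Lethal dose calculation:
Lethal dose = LD50 * body_weight / 1000
= 4056 * 93.2 / 1000
= 378019.2 / 1000
= 378.02 g

378.02


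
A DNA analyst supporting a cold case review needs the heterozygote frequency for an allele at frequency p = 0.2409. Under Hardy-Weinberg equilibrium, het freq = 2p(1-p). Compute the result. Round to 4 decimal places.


Hardy-Weinberg heterozygote frequency:
q = 1 - p = 1 - 0.2409 = 0.7591
2pq = 2 * 0.2409 * 0.7591 = 0.3657

0.3657


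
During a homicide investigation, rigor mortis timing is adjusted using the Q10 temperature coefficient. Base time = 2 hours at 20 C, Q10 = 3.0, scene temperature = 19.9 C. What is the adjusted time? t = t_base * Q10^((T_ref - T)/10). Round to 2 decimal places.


Rigor mortis time adjustment:
Exponent = (T_ref - T_actual) / 10 = (20 - 19.9) / 10 = 0.01
Q10 factor = 3.0^0.01 = 1.01105
t_adjusted = 2 * 1.01105 = 2.02 hours

2.02


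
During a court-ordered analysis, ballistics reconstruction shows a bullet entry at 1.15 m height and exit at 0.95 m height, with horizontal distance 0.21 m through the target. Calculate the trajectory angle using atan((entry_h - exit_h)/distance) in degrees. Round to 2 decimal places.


Bullet trajectory angle:
Height difference = 1.15 - 0.95 = 0.2 m
angle = atan(0.2 / 0.21)
angle = atan(0.952381)
angle = 43.60 degrees

43.60


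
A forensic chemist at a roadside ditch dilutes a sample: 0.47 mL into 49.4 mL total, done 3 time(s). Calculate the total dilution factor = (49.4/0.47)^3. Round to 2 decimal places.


Dilution factor calculation:
Single dilution = V_total / V_sample = 49.4 / 0.47 ≈ 105.106383
Number of dilutions = 3
Total DF = (49.4 / 0.47)^3 (full precision, rounded at the end) = 1161147.18

1161147.18


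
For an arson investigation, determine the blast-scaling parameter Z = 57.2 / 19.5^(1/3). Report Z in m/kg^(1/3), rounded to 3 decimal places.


Scaled distance calculation:
W^(1/3) = 19.5^(1/3) = 2.691606
Z = R / W^(1/3) = 57.2 / 2.691606
Z = 21.251 m/kg^(1/3)

21.251


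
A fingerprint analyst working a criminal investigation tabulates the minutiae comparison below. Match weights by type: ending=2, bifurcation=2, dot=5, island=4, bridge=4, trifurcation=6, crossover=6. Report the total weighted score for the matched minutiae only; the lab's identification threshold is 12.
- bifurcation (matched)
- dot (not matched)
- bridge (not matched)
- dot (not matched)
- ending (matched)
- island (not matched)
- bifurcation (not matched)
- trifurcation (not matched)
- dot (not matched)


Weighted minutiae match score:
  bifurcation: matched, +2 (running total 2)
  dot: not matched, +0
  bridge: not matched, +0
  dot: not matched, +0
  ending: matched, +2 (running total 4)
  island: not matched, +0
  bifurcation: not matched, +0
  trifurcation: not matched, +0
  dot: not matched, +0
Total score = 4
Threshold = 12; verdict = inconclusive

4


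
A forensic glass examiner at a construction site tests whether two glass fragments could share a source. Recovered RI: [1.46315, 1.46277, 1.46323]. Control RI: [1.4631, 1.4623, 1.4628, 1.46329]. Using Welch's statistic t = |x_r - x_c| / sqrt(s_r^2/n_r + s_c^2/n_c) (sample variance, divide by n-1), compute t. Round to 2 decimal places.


Welch's t-criterion for glass RI comparison:
Recovered mean = sum / n_r = 4.38915 / 3 = 1.46305
Control mean = sum / n_c = 5.85149 / 4 = 1.4628725
Recovered sample variance s_r^2 = 6.04e-08
Control sample variance s_c^2 = 1.86358e-07
Welch SE (unpooled) = sqrt(s_r^2/n_r + s_c^2/n_c) = sqrt(2.01333e-08 + 4.65896e-08) = sqrt(6.67229e-08) = 0.000258308
|mean_r - mean_c| = 0.0001775
t = 0.0001775 / 0.000258308 = 0.69

0.69


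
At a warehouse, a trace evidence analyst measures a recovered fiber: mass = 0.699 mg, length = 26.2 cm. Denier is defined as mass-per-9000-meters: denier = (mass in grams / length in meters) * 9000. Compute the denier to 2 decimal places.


Denier calculation:
Mass in grams = 0.699 mg / 1000 = 0.000699 g
Length in meters = 26.2 cm / 100 = 0.262 m
Linear density = mass / length = 0.000699 / 0.262 = 0.00266794 g/m
Denier = (g/m) * 9000 = 0.00266794 * 9000 = 24.01

24.01


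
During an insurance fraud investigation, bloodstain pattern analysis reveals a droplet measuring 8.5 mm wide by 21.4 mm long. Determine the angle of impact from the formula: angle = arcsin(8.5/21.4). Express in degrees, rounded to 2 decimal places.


Blood spatter impact angle calculation:
width / length = 8.5 / 21.4 = 0.397196
angle = arcsin(0.397196)
angle = 23.40 degrees

23.40


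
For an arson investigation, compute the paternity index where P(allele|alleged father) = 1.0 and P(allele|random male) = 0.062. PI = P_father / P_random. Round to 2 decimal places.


Paternity Index calculation:
PI = P(allele|father) / P(allele|random)
PI = 1.0 / 0.062
PI = 16.13

16.13


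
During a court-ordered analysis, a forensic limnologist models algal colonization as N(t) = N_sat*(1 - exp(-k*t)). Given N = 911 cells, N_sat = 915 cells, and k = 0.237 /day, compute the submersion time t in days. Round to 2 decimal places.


PMSI from diatom colonization curve:
N / N_sat = 911 / 915 = 0.995628
1 - N/N_sat = 0.004372
ln(1 - N/N_sat) = -5.432535
t = -ln(1 - N/N_sat) / k = -(-5.432535) / 0.237 = 22.92 days

22.92


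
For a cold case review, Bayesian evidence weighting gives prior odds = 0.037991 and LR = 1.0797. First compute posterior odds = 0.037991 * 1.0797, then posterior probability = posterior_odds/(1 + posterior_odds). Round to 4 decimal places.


Bayesian evidence evaluation:
Posterior odds = prior_odds * LR = 0.037991 * 1.0797 = 0.04101888
Posterior probability = posterior_odds / (1 + posterior_odds)
= 0.04101888 / (1 + 0.04101888)
= 0.04101888 / 1.04101888
= 0.0394

0.0394


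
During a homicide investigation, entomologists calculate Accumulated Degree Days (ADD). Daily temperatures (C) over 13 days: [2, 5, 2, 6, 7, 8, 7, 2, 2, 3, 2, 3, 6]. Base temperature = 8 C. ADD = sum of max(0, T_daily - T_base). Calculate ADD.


Computing ADD day by day:
Day 1: max(0, 2 - 8) = 0
Day 2: max(0, 5 - 8) = 0
Day 3: max(0, 2 - 8) = 0
Day 4: max(0, 6 - 8) = 0
Day 5: max(0, 7 - 8) = 0
Day 6: max(0, 8 - 8) = 0
Day 7: max(0, 7 - 8) = 0
Day 8: max(0, 2 - 8) = 0
Day 9: max(0, 2 - 8) = 0
Day 10: max(0, 3 - 8) = 0
Day 11: max(0, 2 - 8) = 0
Day 12: max(0, 3 - 8) = 0
Day 13: max(0, 6 - 8) = 0
Total ADD = 0

0


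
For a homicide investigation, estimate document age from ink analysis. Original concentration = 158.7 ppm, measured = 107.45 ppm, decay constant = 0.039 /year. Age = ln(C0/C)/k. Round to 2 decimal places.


Document age estimation:
C0/C = 158.7 / 107.45 = 1.476966
ln(C0/C) = 0.38999
t = 0.38999 / 0.039 = 10.00 years

10.00


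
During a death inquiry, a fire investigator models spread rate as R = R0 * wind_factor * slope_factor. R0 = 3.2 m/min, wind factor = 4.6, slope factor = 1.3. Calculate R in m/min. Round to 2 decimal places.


Fire spread rate calculation:
R = R0 * wind_factor * slope_factor
= 3.2 * 4.6 * 1.3
= 14.72 * 1.3
= 19.14 m/min

19.14


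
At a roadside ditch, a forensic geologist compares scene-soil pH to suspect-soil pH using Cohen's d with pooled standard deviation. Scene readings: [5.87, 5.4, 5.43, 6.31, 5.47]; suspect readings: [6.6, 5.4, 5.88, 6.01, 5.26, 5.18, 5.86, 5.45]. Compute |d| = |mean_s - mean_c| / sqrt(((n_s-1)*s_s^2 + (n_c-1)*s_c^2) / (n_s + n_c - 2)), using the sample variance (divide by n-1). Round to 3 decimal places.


Pooled-variance Cohen's d for soil pH comparison:
Scene mean = 28.48 / 5 = 5.696
Suspect mean = 45.64 / 8 = 5.705
Scene sample variance s_s^2 = 0.15418
Suspect sample variance s_c^2 = 0.225771
Pooled variance = ((n_s-1)*s_s^2 + (n_c-1)*s_c^2) / (n_s + n_c - 2) = 0.199738
Pooled SD = sqrt(0.199738) = 0.446921
Mean difference = -0.009
|d| = |-0.009| / 0.446921 = 0.020

0.020


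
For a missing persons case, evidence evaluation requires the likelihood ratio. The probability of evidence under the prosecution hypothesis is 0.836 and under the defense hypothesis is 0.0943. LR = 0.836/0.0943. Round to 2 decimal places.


Likelihood ratio calculation:
LR = P(E|Hp) / P(E|Hd)
LR = 0.836 / 0.0943
LR = 8.87

8.87


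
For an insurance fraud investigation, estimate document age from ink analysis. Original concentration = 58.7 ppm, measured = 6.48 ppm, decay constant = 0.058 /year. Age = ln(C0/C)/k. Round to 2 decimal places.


Document age estimation:
C0/C = 58.7 / 6.48 = 9.058642
ln(C0/C) = 2.203719
t = 2.203719 / 0.058 = 38.00 years

38.00


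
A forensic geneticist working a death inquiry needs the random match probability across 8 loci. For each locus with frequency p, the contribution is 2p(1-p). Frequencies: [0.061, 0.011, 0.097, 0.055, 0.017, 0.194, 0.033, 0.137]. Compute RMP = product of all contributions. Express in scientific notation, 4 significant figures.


Computing RMP for 8 loci:
Locus 1: 2 * 0.061 * 0.939 = 0.114558
Locus 2: 2 * 0.011 * 0.989 = 0.021758
Locus 3: 2 * 0.097 * 0.903 = 0.175182
Locus 4: 2 * 0.055 * 0.945 = 0.10395
Locus 5: 2 * 0.017 * 0.983 = 0.033422
Locus 6: 2 * 0.194 * 0.806 = 0.312728
Locus 7: 2 * 0.033 * 0.967 = 0.063822
Locus 8: 2 * 0.137 * 0.863 = 0.236462
RMP = 7.160e-09

7.160e-09


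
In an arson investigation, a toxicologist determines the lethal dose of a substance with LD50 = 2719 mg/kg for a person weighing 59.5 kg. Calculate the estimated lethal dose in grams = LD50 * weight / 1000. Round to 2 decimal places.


Lethal dose calculation:
Lethal dose = LD50 * body_weight / 1000
= 2719 * 59.5 / 1000
= 161780.5 / 1000
= 161.78 g

161.78


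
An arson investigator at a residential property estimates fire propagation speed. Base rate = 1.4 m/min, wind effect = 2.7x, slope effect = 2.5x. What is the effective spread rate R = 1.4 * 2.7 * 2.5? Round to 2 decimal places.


Fire spread rate calculation:
R = R0 * wind_factor * slope_factor
= 1.4 * 2.7 * 2.5
= 3.78 * 2.5
= 9.45 m/min

9.45


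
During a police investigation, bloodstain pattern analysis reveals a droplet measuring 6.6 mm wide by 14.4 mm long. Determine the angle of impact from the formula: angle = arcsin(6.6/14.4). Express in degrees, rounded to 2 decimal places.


Blood spatter impact angle calculation:
width / length = 6.6 / 14.4 = 0.458333
angle = arcsin(0.458333)
angle = 27.28 degrees

27.28


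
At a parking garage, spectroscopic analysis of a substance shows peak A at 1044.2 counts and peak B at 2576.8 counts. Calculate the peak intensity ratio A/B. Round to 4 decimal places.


Spectral peak ratio:
Peak A = 1044.2 counts
Peak B = 2576.8 counts
Ratio = 1044.2 / 2576.8 = 0.4052

0.4052


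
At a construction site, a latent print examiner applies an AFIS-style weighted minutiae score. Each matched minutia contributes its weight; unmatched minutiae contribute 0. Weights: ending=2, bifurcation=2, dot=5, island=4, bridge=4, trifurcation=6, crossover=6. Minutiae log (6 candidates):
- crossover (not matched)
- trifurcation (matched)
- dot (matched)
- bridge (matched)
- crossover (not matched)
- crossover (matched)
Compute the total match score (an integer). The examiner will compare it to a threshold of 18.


Weighted minutiae match score:
  crossover: not matched, +0
  trifurcation: matched, +6 (running total 6)
  dot: matched, +5 (running total 11)
  bridge: matched, +4 (running total 15)
  crossover: not matched, +0
  crossover: matched, +6 (running total 21)
Total score = 21
Threshold = 18; verdict = identification

21


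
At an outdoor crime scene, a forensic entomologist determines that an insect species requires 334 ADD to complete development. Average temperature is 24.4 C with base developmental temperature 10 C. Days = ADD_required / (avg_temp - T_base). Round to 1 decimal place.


Insect development time:
Effective temperature = avg_temp - T_base = 24.4 - 10 = 14.4 C
Days = ADD / effective_temp = 334 / 14.4 = 23.2 days

23.2


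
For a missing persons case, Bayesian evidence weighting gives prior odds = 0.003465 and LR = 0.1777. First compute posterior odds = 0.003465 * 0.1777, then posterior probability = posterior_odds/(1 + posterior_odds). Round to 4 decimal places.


Bayesian evidence evaluation:
Posterior odds = prior_odds * LR = 0.003465 * 0.1777 = 0.0006157305
Posterior probability = posterior_odds / (1 + posterior_odds)
= 0.0006157305 / (1 + 0.0006157305)
= 0.0006157305 / 1.0006157305
= 0.0006

0.0006


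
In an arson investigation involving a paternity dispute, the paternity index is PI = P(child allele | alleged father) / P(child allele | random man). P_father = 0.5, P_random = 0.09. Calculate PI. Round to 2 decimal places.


Paternity Index calculation:
PI = P(allele|father) / P(allele|random)
PI = 0.5 / 0.09
PI = 5.56

5.56


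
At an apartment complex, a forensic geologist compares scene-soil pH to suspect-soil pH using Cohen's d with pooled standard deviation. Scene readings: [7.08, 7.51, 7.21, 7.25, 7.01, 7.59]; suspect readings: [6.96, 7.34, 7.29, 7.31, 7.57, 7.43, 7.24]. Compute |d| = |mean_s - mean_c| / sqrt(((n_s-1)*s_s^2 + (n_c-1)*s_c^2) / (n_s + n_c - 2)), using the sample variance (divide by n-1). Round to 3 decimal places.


Pooled-variance Cohen's d for soil pH comparison:
Scene mean = 43.65 / 6 = 7.275
Suspect mean = 51.14 / 7 = 7.305714
Scene sample variance s_s^2 = 0.05351
Suspect sample variance s_c^2 = 0.035095
Pooled variance = ((n_s-1)*s_s^2 + (n_c-1)*s_c^2) / (n_s + n_c - 2) = 0.043466
Pooled SD = sqrt(0.043466) = 0.208485
Mean difference = -0.030714
|d| = |-0.030714| / 0.208485 = 0.147

0.147


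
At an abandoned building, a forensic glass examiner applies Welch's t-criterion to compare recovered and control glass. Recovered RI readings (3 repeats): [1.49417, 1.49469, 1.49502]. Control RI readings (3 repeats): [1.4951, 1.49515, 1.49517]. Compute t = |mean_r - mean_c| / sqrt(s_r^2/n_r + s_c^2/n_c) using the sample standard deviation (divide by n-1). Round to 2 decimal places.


Welch's t-criterion for glass RI comparison:
Recovered mean = sum / n_r = 4.48388 / 3 = 1.4946267
Control mean = sum / n_c = 4.48542 / 3 = 1.49514
Recovered sample variance s_r^2 = 1.83633e-07
Control sample variance s_c^2 = 1.3e-09
Welch SE (unpooled) = sqrt(s_r^2/n_r + s_c^2/n_c) = sqrt(6.12111e-08 + 4.33333e-10) = sqrt(6.16444e-08) = 0.000248283
|mean_r - mean_c| = 0.000513333
t = 0.000513333 / 0.000248283 = 2.07

2.07


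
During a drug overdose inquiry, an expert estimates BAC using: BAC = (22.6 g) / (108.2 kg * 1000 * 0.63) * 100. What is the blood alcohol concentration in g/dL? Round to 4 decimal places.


Applying the Widmark formula:
BAC = (dose_g / (body_wt * 1000 * r)) * 100
Denominator = 108.2 * 1000 * 0.63 = 68166
BAC = (22.6 / 68166) * 100
BAC = 0.0332 g/dL

0.0332


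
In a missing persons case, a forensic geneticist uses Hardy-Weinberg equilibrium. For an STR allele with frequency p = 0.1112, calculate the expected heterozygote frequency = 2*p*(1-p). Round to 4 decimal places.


Hardy-Weinberg heterozygote frequency:
q = 1 - p = 1 - 0.1112 = 0.8888
2pq = 2 * 0.1112 * 0.8888 = 0.1977

0.1977


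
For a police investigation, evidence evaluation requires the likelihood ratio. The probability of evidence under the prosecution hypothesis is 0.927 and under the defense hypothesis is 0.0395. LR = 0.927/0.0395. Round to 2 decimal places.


Likelihood ratio calculation:
LR = P(E|Hp) / P(E|Hd)
LR = 0.927 / 0.0395
LR = 23.47

23.47


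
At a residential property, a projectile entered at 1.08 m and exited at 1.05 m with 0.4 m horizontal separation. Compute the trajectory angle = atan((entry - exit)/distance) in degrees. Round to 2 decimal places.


Bullet trajectory angle:
Height difference = 1.08 - 1.05 = 0.03 m
angle = atan(0.03 / 0.4)
angle = atan(0.075)
angle = 4.29 degrees

4.29


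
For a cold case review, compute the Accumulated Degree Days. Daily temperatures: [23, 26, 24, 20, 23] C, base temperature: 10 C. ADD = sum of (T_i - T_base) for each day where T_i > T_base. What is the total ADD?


Computing ADD day by day:
Day 1: max(0, 23 - 10) = 13
Day 2: max(0, 26 - 10) = 16
Day 3: max(0, 24 - 10) = 14
Day 4: max(0, 20 - 10) = 10
Day 5: max(0, 23 - 10) = 13
Total ADD = 66

66


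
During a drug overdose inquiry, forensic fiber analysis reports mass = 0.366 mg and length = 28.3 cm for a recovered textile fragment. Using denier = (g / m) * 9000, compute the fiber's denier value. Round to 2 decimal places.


Denier calculation:
Mass in grams = 0.366 mg / 1000 = 0.000366 g
Length in meters = 28.3 cm / 100 = 0.283 m
Linear density = mass / length = 0.000366 / 0.283 = 0.00129329 g/m
Denier = (g/m) * 9000 = 0.00129329 * 9000 = 11.64

11.64


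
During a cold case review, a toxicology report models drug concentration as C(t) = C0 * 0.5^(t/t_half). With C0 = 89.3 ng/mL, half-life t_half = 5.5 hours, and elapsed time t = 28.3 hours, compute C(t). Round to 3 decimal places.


Drug concentration decay:
Number of half-lives = t / t_half = 28.3 / 5.5 = 5.145455
Decay factor = 0.5^5.145455 = 0.02825294
C(t) = 89.3 * 0.02825294 = 2.523 ng/mL

2.523


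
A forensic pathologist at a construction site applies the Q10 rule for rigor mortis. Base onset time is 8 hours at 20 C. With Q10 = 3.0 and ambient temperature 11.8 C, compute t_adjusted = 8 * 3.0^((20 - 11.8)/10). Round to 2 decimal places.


Rigor mortis time adjustment:
Exponent = (T_ref - T_actual) / 10 = (20 - 11.8) / 10 = 0.82
Q10 factor = 3.0^0.82 = 2.46172
t_adjusted = 8 * 2.46172 = 19.69 hours

19.69


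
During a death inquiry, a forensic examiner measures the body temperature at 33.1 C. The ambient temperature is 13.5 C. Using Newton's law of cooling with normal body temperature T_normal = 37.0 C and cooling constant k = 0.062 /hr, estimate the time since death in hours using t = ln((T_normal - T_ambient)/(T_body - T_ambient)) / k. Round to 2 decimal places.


Using Newton's law of cooling:
t = ln((T_normal - T_ambient) / (T_body - T_ambient)) / k
T_normal - T_ambient = 23.5
T_body - T_ambient = 19.6
Ratio = 1.19898
ln(ratio) = 0.181471
t = 0.181471 / 0.062 = 2.93 hours

2.93


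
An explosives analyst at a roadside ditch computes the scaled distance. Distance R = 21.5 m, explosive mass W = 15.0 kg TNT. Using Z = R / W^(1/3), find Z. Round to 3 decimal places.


Scaled distance calculation:
W^(1/3) = 15.0^(1/3) = 2.466212
Z = R / W^(1/3) = 21.5 / 2.466212
Z = 8.718 m/kg^(1/3)

8.718


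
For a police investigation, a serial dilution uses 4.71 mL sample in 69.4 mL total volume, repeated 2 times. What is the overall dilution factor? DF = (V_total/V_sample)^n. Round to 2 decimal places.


Dilution factor calculation:
Single dilution = V_total / V_sample = 69.4 / 4.71 ≈ 14.734607
Number of dilutions = 2
Total DF = (69.4 / 4.71)^2 (full precision, rounded at the end) = 217.11

217.11


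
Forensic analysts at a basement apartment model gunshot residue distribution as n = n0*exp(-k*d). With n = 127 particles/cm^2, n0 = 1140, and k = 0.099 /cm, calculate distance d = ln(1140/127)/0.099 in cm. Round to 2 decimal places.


GSR distance calculation:
n0/n = 1140 / 127 = 8.976378
ln(n0/n) = 2.194596
d = 2.194596 / 0.099 = 22.17 cm

22.17


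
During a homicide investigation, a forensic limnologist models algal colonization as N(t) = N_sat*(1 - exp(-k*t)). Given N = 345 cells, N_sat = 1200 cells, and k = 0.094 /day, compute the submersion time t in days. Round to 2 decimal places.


PMSI from diatom colonization curve:
N / N_sat = 345 / 1200 = 0.2875
1 - N/N_sat = 0.7125
ln(1 - N/N_sat) = -0.338975
t = -ln(1 - N/N_sat) / k = -(-0.338975) / 0.094 = 3.61 days

3.61


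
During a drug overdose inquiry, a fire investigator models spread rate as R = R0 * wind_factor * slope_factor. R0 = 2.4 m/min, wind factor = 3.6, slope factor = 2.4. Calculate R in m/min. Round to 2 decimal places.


Fire spread rate calculation:
R = R0 * wind_factor * slope_factor
= 2.4 * 3.6 * 2.4
= 8.64 * 2.4
= 20.74 m/min

20.74


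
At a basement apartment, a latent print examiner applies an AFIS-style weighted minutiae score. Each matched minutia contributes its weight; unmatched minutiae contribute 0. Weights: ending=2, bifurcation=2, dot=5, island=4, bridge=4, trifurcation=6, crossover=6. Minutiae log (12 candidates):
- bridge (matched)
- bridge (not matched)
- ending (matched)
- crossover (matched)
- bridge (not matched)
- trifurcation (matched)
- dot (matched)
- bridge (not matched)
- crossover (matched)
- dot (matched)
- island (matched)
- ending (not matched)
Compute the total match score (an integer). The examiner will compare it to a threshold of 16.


Weighted minutiae match score:
  bridge: matched, +4 (running total 4)
  bridge: not matched, +0
  ending: matched, +2 (running total 6)
  crossover: matched, +6 (running total 12)
  bridge: not matched, +0
  trifurcation: matched, +6 (running total 18)
  dot: matched, +5 (running total 23)
  bridge: not matched, +0
  crossover: matched, +6 (running total 29)
  dot: matched, +5 (running total 34)
  island: matched, +4 (running total 38)
  ending: not matched, +0
Total score = 38
Threshold = 16; verdict = identification

38


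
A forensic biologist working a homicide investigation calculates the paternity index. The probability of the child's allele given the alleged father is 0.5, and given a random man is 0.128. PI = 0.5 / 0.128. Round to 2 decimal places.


Paternity Index calculation:
PI = P(allele|father) / P(allele|random)
PI = 0.5 / 0.128
PI = 3.91

3.91


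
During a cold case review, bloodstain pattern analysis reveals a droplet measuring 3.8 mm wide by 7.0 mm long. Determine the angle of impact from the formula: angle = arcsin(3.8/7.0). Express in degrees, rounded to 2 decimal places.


Blood spatter impact angle calculation:
width / length = 3.8 / 7.0 = 0.542857
angle = arcsin(0.542857)
angle = 32.88 degrees

32.88


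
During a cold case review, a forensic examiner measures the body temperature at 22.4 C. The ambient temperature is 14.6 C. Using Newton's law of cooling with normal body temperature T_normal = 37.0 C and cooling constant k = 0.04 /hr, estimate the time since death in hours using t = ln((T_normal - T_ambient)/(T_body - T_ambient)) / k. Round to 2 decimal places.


Using Newton's law of cooling:
t = ln((T_normal - T_ambient) / (T_body - T_ambient)) / k
T_normal - T_ambient = 22.4
T_body - T_ambient = 7.8
Ratio = 2.871795
ln(ratio) = 1.054937
t = 1.054937 / 0.04 = 26.37 hours

26.37


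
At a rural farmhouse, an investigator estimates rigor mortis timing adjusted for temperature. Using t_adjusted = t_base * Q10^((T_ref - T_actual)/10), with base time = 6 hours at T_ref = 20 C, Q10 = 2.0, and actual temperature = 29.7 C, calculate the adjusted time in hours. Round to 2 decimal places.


Rigor mortis time adjustment:
Exponent = (T_ref - T_actual) / 10 = (20 - 29.7) / 10 = -0.97
Q10 factor = 2.0^-0.97 = 0.51051
t_adjusted = 6 * 0.51051 = 3.06 hours

3.06


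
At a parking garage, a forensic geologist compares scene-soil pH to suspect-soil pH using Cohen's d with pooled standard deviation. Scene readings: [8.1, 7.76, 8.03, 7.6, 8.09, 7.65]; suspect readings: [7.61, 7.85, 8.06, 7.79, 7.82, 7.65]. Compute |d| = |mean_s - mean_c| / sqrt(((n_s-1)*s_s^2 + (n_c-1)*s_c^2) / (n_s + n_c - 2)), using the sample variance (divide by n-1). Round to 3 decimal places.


Pooled-variance Cohen's d for soil pH comparison:
Scene mean = 47.23 / 6 = 7.871667
Suspect mean = 46.78 / 6 = 7.796667
Scene sample variance s_s^2 = 0.052057
Suspect sample variance s_c^2 = 0.025827
Pooled variance = ((n_s-1)*s_s^2 + (n_c-1)*s_c^2) / (n_s + n_c - 2) = 0.038942
Pooled SD = sqrt(0.038942) = 0.197337
Mean difference = 0.075
|d| = |0.075| / 0.197337 = 0.380

0.380


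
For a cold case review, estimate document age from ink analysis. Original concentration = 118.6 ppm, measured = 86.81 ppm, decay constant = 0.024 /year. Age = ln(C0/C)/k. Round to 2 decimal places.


Document age estimation:
C0/C = 118.6 / 86.81 = 1.366202
ln(C0/C) = 0.312035
t = 0.312035 / 0.024 = 13.00 years

13.00


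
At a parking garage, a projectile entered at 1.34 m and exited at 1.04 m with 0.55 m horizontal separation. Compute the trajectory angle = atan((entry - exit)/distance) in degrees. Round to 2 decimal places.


Bullet trajectory angle:
Height difference = 1.34 - 1.04 = 0.3 m
angle = atan(0.3 / 0.55)
angle = atan(0.545455)
angle = 28.61 degrees

28.61


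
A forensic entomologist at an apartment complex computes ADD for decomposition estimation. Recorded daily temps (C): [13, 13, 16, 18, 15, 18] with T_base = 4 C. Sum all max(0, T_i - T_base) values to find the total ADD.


Computing ADD day by day:
Day 1: max(0, 13 - 4) = 9
Day 2: max(0, 13 - 4) = 9
Day 3: max(0, 16 - 4) = 12
Day 4: max(0, 18 - 4) = 14
Day 5: max(0, 15 - 4) = 11
Day 6: max(0, 18 - 4) = 14
Total ADD = 69

69


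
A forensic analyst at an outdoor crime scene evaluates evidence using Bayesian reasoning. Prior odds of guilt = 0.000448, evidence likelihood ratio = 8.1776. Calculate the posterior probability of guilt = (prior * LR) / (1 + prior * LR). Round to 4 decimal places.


Bayesian evidence evaluation:
Posterior odds = prior_odds * LR = 0.000448 * 8.1776 = 0.003663565
Posterior probability = posterior_odds / (1 + posterior_odds)
= 0.003663565 / (1 + 0.003663565)
= 0.003663565 / 1.003663565
= 0.0037

0.0037


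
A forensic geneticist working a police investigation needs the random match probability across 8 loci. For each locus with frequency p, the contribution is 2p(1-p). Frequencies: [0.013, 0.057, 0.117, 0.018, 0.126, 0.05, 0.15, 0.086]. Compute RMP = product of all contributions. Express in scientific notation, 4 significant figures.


Computing RMP for 8 loci:
Locus 1: 2 * 0.013 * 0.987 = 0.025662
Locus 2: 2 * 0.057 * 0.943 = 0.107502
Locus 3: 2 * 0.117 * 0.883 = 0.206622
Locus 4: 2 * 0.018 * 0.982 = 0.035352
Locus 5: 2 * 0.126 * 0.874 = 0.220248
Locus 6: 2 * 0.05 * 0.95 = 0.095
Locus 7: 2 * 0.15 * 0.85 = 0.255
Locus 8: 2 * 0.086 * 0.914 = 0.157208
RMP = 1.690e-08

1.690e-08


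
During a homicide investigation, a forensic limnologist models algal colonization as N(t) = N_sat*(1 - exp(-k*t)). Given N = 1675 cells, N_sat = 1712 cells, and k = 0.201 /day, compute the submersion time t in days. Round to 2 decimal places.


PMSI from diatom colonization curve:
N / N_sat = 1675 / 1712 = 0.978388
1 - N/N_sat = 0.021612
ln(1 - N/N_sat) = -3.834507
t = -ln(1 - N/N_sat) / k = -(-3.834507) / 0.201 = 19.08 days

19.08


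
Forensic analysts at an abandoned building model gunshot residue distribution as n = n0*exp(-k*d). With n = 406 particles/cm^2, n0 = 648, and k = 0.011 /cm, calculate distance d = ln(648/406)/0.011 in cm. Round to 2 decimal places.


GSR distance calculation:
n0/n = 648 / 406 = 1.596059
ln(n0/n) = 0.467537
d = 0.467537 / 0.011 = 42.50 cm

42.50


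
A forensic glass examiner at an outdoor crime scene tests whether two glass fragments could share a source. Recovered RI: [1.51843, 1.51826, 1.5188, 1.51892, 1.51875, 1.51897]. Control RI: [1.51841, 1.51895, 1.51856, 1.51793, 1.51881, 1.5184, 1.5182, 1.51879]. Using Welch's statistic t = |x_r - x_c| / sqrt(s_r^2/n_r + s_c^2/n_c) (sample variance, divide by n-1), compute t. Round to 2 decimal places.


Welch's t-criterion for glass RI comparison:
Recovered mean = sum / n_r = 9.11213 / 6 = 1.5186883
Control mean = sum / n_c = 12.14805 / 8 = 1.5185062
Recovered sample variance s_r^2 = 7.98967e-08
Control sample variance s_c^2 = 1.16998e-07
Welch SE (unpooled) = sqrt(s_r^2/n_r + s_c^2/n_c) = sqrt(1.33161e-08 + 1.46248e-08) = sqrt(2.79409e-08) = 0.000167155
|mean_r - mean_c| = 0.000182083
t = 0.000182083 / 0.000167155 = 1.09

1.09


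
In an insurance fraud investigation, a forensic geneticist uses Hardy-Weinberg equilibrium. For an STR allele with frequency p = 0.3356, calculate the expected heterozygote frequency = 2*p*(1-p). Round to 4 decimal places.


Hardy-Weinberg heterozygote frequency:
q = 1 - p = 1 - 0.3356 = 0.6644
2pq = 2 * 0.3356 * 0.6644 = 0.4459

0.4459


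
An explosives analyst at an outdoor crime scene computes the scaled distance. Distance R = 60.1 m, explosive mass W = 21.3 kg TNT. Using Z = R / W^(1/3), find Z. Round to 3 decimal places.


Scaled distance calculation:
W^(1/3) = 21.3^(1/3) = 2.772
Z = R / W^(1/3) = 60.1 / 2.772
Z = 21.681 m/kg^(1/3)

21.681


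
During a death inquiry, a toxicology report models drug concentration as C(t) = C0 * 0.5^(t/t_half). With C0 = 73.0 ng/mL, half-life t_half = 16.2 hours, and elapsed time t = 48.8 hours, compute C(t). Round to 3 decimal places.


Drug concentration decay:
Number of half-lives = t / t_half = 48.8 / 16.2 = 3.012346
Decay factor = 0.5^3.012346 = 0.12393486
C(t) = 73.0 * 0.12393486 = 9.047 ng/mL

9.047


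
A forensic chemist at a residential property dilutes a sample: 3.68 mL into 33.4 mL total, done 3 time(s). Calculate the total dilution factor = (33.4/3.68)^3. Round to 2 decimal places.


Dilution factor calculation:
Single dilution = V_total / V_sample = 33.4 / 3.68 ≈ 9.076087
Number of dilutions = 3
Total DF = (33.4 / 3.68)^3 (full precision, rounded at the end) = 747.65

747.65


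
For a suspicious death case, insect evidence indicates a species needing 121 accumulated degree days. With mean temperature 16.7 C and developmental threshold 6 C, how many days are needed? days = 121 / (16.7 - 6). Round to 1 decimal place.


Insect development time:
Effective temperature = avg_temp - T_base = 16.7 - 6 = 10.7 C
Days = ADD / effective_temp = 121 / 10.7 = 11.3 days

11.3


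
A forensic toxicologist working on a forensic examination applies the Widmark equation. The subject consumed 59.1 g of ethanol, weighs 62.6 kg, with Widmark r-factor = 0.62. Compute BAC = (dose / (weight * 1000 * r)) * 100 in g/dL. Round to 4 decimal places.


Applying the Widmark formula:
BAC = (dose_g / (body_wt * 1000 * r)) * 100
Denominator = 62.6 * 1000 * 0.62 = 38812
BAC = (59.1 / 38812) * 100
BAC = 0.1523 g/dL

0.1523


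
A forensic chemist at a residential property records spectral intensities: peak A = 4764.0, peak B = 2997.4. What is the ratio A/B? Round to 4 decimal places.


Spectral peak ratio:
Peak A = 4764.0 counts
Peak B = 2997.4 counts
Ratio = 4764.0 / 2997.4 = 1.5894

1.5894


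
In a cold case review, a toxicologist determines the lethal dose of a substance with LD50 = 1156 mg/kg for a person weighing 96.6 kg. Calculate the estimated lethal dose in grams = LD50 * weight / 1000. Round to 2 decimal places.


Lethal dose calculation:
Lethal dose = LD50 * body_weight / 1000
= 1156 * 96.6 / 1000
= 111669.6 / 1000
= 111.67 g

111.67


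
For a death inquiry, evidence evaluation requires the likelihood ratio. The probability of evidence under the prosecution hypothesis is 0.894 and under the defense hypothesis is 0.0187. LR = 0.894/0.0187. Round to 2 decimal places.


Likelihood ratio calculation:
LR = P(E|Hp) / P(E|Hd)
LR = 0.894 / 0.0187
LR = 47.81

47.81


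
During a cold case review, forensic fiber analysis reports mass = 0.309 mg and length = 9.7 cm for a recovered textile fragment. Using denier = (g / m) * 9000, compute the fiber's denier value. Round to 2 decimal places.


Denier calculation:
Mass in grams = 0.309 mg / 1000 = 0.000309 g
Length in meters = 9.7 cm / 100 = 0.097 m
Linear density = mass / length = 0.000309 / 0.097 = 0.00318557 g/m
Denier = (g/m) * 9000 = 0.00318557 * 9000 = 28.67

28.67


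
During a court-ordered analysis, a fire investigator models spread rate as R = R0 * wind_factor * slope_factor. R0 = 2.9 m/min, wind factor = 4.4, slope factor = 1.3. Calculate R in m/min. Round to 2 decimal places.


Fire spread rate calculation:
R = R0 * wind_factor * slope_factor
= 2.9 * 4.4 * 1.3
= 12.76 * 1.3
= 16.59 m/min

16.59


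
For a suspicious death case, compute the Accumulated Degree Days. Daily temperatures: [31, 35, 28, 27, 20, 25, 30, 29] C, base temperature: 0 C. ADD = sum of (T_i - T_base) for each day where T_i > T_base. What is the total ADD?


Computing ADD day by day:
Day 1: max(0, 31 - 0) = 31
Day 2: max(0, 35 - 0) = 35
Day 3: max(0, 28 - 0) = 28
Day 4: max(0, 27 - 0) = 27
Day 5: max(0, 20 - 0) = 20
Day 6: max(0, 25 - 0) = 25
Day 7: max(0, 30 - 0) = 30
Day 8: max(0, 29 - 0) = 29
Total ADD = 225

225


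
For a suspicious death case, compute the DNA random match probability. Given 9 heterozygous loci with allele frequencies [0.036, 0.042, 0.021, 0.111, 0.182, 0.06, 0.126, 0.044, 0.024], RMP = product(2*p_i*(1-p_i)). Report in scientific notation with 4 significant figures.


Computing RMP for 9 loci:
Locus 1: 2 * 0.036 * 0.964 = 0.069408
Locus 2: 2 * 0.042 * 0.958 = 0.080472
Locus 3: 2 * 0.021 * 0.979 = 0.041118
Locus 4: 2 * 0.111 * 0.889 = 0.197358
Locus 5: 2 * 0.182 * 0.818 = 0.297752
Locus 6: 2 * 0.06 * 0.94 = 0.1128
Locus 7: 2 * 0.126 * 0.874 = 0.220248
Locus 8: 2 * 0.044 * 0.956 = 0.084128
Locus 9: 2 * 0.024 * 0.976 = 0.046848
RMP = 1.321e-09

1.321e-09


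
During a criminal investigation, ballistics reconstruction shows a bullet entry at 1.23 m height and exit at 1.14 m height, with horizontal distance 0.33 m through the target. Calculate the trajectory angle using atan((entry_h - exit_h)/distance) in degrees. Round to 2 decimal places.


Bullet trajectory angle:
Height difference = 1.23 - 1.14 = 0.09 m
angle = atan(0.09 / 0.33)
angle = atan(0.272727)
angle = 15.26 degrees

15.26


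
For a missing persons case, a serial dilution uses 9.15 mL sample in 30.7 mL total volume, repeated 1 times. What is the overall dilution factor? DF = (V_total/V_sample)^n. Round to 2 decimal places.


Dilution factor calculation:
Single dilution = V_total / V_sample = 30.7 / 9.15 ≈ 3.355191
Number of dilutions = 1
Total DF = (30.7 / 9.15)^1 (full precision, rounded at the end) = 3.36

3.36


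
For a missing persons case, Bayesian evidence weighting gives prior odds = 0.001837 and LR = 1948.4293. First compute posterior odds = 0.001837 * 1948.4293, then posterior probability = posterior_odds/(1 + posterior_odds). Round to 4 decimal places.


Bayesian evidence evaluation:
Posterior odds = prior_odds * LR = 0.001837 * 1948.4293 = 3.579265
Posterior probability = posterior_odds / (1 + posterior_odds)
= 3.579265 / (1 + 3.579265)
= 3.579265 / 4.579265
= 0.7816

0.7816


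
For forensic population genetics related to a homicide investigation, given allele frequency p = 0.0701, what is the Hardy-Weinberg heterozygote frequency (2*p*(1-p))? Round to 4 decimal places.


Hardy-Weinberg heterozygote frequency:
q = 1 - p = 1 - 0.0701 = 0.9299
2pq = 2 * 0.0701 * 0.9299 = 0.1304

0.1304


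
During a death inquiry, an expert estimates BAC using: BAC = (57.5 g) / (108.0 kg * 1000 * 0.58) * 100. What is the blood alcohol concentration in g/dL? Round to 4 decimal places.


Applying the Widmark formula:
BAC = (dose_g / (body_wt * 1000 * r)) * 100
Denominator = 108.0 * 1000 * 0.58 = 62640
BAC = (57.5 / 62640) * 100
BAC = 0.0918 g/dL

0.0918


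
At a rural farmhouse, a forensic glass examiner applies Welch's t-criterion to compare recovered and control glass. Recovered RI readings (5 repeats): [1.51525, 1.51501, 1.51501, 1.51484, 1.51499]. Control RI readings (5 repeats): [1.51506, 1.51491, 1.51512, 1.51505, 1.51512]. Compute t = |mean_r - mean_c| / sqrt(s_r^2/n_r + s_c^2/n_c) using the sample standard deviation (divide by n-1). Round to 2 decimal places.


Welch's t-criterion for glass RI comparison:
Recovered mean = sum / n_r = 7.5751 / 5 = 1.51502
Control mean = sum / n_c = 7.57526 / 5 = 1.515052
Recovered sample variance s_r^2 = 2.16e-08
Control sample variance s_c^2 = 7.37e-09
Welch SE (unpooled) = sqrt(s_r^2/n_r + s_c^2/n_c) = sqrt(4.32e-09 + 1.474e-09) = sqrt(5.794e-09) = 7.61183e-05
|mean_r - mean_c| = 3.2e-05
t = 3.2e-05 / 7.61183e-05 = 0.42

0.42


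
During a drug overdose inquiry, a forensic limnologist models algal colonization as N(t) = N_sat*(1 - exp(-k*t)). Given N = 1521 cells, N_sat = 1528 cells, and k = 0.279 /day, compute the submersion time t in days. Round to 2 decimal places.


PMSI from diatom colonization curve:
N / N_sat = 1521 / 1528 = 0.995419
1 - N/N_sat = 0.004581
ln(1 - N/N_sat) = -5.385838
t = -ln(1 - N/N_sat) / k = -(-5.385838) / 0.279 = 19.30 days

19.30


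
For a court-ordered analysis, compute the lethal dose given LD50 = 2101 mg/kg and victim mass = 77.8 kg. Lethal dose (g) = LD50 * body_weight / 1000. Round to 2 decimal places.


Lethal dose calculation:
Lethal dose = LD50 * body_weight / 1000
= 2101 * 77.8 / 1000
= 163457.8 / 1000
= 163.46 g

163.46
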